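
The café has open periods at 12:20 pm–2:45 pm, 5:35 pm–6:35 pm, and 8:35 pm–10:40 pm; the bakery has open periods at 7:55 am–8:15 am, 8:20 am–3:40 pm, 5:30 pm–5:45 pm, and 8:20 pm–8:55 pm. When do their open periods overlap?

12:20 pm–2:45 pm overlaps B on 12:20 pm–2:45 pm.
5:35 pm–6:35 pm overlaps B on 5:35 pm–5:45 pm.
8:35 pm–10:40 pm overlaps B on 8:35 pm–8:55 pm.

12:20 pm–2:45 pm, 5:35 pm–5:45 pm, 8:35 pm–8:55 pm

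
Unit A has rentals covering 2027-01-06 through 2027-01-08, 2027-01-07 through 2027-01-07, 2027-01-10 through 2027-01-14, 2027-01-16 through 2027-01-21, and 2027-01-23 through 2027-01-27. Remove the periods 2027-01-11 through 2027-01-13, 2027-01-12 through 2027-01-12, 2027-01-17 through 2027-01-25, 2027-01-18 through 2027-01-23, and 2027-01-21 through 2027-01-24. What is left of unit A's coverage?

Merge the first list: 2027-01-06 through 2027-01-08, 2027-01-10 through 2027-01-14, 2027-01-16 through 2027-01-21, 2027-01-23 through 2027-01-27.
Merge the second list: 2027-01-11 through 2027-01-13, 2027-01-17 through 2027-01-25.
2027-01-06 through 2027-01-08 is untouched.
2027-01-10 through 2027-01-14 with B removed leaves 2027-01-10 through 2027-01-10, 2027-01-14 through 2027-01-14.
2027-01-16 through 2027-01-21 with B removed leaves 2027-01-16 through 2027-01-16.
2027-01-23 through 2027-01-27 with B removed leaves 2027-01-26 through 2027-01-27.

2027-01-06 through 2027-01-08, 2027-01-10 through 2027-01-10, 2027-01-14 through 2027-01-14, 2027-01-16 through 2027-01-16, 2027-01-26 through 2027-01-27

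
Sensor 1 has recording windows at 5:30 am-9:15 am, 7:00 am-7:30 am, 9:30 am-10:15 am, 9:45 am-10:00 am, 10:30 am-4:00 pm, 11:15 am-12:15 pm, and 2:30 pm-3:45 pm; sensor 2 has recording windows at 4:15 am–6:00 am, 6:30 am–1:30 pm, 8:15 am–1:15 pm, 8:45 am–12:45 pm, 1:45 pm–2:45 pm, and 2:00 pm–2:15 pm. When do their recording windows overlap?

A, merged: 5:30 am–9:15 am, 9:30 am–10:15 am, 10:30 am–4:00 pm.
B, merged: 4:15 am–6:00 am, 6:30 am–1:30 pm, 1:45 pm–2:45 pm.
5:30 am–9:15 am meets the second set on 5:30 am–6:00 am, 6:30 am–9:15 am.
9:30 am–10:15 am meets the second set on 9:30 am–10:15 am.
10:30 am–4:00 pm meets the second set on 10:30 am–1:30 pm, 1:45 pm–2:45 pm.

5:30 am–6:00 am, 6:30 am–9:15 am, 9:30 am–10:15 am, 10:30 am–1:30 pm, 1:45 pm–2:45 pm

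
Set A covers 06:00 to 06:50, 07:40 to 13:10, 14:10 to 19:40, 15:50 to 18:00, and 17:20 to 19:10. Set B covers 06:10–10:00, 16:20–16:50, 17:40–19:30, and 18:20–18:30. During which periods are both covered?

Merge the first list: 06:00–06:50, 07:40–13:10, 14:10–19:40.
Merge the second list: 06:10–10:00, 16:20–16:50, 17:40–19:30.
06:00–06:50 meets the second set on 06:10–06:50.
07:40–13:10 meets the second set on 07:40–10:00.
14:10–19:40 meets the second set on 16:20–16:50, 17:40–19:30.

06:10–06:50, 07:40–10:00, 16:20–16:50, 17:40–19:30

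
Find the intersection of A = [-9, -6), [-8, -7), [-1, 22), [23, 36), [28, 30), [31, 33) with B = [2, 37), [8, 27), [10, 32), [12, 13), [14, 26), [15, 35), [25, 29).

A, merged: [-9, -6), [-1, 22), [23, 36).
B, merged: [2, 37).
[-9, -6) falls entirely outside B.
[-1, 22) overlaps B on [2, 22).
[23, 36) overlaps B on [23, 36).

[2, 22) ∪ [23, 36)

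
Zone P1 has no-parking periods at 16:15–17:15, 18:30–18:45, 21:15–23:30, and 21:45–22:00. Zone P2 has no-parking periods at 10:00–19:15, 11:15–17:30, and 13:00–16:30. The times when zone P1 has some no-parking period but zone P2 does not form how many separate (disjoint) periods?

Merge the first list: 16:15–17:15, 18:30–18:45, 21:15–23:30.
Merge the second list: 10:00–19:15.
A \ B = 21:15–23:30.
That is 1 disjoint piece.

1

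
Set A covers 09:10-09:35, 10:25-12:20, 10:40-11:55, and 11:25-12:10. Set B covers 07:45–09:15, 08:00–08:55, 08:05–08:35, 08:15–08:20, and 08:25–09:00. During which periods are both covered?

09:10-09:15

Merge the first list: 09:10-09:35, 10:25-12:20.
Merge the second list: 07:45-09:15.
09:10-09:35 ∩ B → 09:10-09:15.
10:25-12:20 meets no B interval.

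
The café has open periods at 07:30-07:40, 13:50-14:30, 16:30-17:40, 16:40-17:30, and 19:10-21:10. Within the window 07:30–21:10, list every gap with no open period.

07:40–13:50, 14:30–16:30, 17:40–19:10

The merged coverage is 07:30–07:40, 13:50–14:30, 16:30–17:40, 19:10–21:10.
Gaps within 07:30–21:10: 07:40–13:50, 14:30–16:30, 17:40–19:10.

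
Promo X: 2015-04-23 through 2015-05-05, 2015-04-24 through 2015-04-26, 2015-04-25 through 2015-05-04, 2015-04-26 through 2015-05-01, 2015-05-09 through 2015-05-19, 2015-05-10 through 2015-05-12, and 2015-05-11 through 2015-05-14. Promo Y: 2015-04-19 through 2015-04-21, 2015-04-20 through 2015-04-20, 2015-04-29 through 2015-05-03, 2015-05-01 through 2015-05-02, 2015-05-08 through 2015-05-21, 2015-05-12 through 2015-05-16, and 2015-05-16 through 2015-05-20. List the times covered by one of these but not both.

A, merged: 2015-04-23 through 2015-05-05, 2015-05-09 through 2015-05-19.
B, merged: 2015-04-19 through 2015-04-21, 2015-04-29 through 2015-05-03, 2015-05-08 through 2015-05-21.
A \ B = 2015-04-23 through 2015-04-28, 2015-05-04 through 2015-05-05.
B \ A = 2015-04-19 through 2015-04-21, 2015-05-08 through 2015-05-08, 2015-05-20 through 2015-05-21.
Union of the two gives the symmetric difference.

2015-04-19 through 2015-04-21, 2015-04-23 through 2015-04-28, 2015-05-04 through 2015-05-05, 2015-05-08 through 2015-05-08, 2015-05-20 through 2015-05-21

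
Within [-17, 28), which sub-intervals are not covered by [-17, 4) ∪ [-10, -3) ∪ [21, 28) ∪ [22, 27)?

[4, 21)

The merged coverage is [-17, 4), [21, 28).
Complement within [-17, 28): [4, 21).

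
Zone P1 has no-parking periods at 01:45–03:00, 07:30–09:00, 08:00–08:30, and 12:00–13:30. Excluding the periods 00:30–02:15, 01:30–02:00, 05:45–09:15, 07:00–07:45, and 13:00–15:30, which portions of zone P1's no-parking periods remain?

02:15-03:00, 12:00-13:00

First set merges to 01:45-03:00, 07:30-09:00, 12:00-13:30.
Second set merges to 00:30-02:15, 05:45-09:15, 13:00-15:30.
01:45-03:00 minus B → 02:15-03:00.
07:30-09:00: fully covered by B → removed.
12:00-13:30 minus B → 12:00-13:00.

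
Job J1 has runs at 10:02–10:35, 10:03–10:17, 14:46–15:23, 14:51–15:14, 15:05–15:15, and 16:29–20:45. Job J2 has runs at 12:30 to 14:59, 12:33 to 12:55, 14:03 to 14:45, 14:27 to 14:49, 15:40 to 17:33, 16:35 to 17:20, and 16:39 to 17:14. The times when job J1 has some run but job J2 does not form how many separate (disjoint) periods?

Merge the first list: 10:02–10:35, 14:46–15:23, 16:29–20:45.
Merge the second list: 12:30–14:59, 15:40–17:33.
A \ B = 10:02–10:35, 14:59–15:23, 17:33–20:45.
That is 3 disjoint pieces.

3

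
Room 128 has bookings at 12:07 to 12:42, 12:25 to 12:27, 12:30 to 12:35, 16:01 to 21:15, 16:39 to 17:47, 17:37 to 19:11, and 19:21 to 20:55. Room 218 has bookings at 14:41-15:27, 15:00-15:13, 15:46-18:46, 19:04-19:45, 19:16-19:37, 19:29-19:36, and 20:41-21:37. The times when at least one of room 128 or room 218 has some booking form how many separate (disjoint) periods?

A, merged: 12:07–12:42, 16:01–21:15.
B, merged: 14:41–15:27, 15:46–18:46, 19:04–19:45, 20:41–21:37.
A ∪ B = 12:07–12:42, 14:41–15:27, 15:46–21:37.
That is 3 disjoint pieces.

3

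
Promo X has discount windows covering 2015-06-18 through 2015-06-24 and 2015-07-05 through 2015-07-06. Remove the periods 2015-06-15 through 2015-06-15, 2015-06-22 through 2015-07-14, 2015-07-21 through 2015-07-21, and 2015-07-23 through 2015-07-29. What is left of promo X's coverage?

2015-06-18 through 2015-06-24 minus B → 2015-06-18 through 2015-06-21.
2015-07-05 through 2015-07-06: fully covered by B → removed.

2015-06-18 through 2015-06-21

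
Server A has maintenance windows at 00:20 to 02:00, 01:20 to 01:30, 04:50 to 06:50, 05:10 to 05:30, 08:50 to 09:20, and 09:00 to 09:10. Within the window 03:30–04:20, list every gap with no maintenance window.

03:30–04:20

Covered (merged): 00:20–02:00, 04:50–06:50, 08:50–09:20.
Uncovered inside 03:30–04:20: 03:30–04:20.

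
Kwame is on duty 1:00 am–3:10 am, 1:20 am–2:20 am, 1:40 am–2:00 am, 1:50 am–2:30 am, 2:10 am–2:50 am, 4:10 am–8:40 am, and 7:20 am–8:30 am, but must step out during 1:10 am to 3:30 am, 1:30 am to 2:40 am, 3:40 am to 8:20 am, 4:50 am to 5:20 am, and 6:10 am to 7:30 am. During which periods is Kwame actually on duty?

First set merges to 1:00 am-3:10 am, 4:10 am-8:40 am.
Second set merges to 1:10 am-3:30 am, 3:40 am-8:20 am.
1:00 am-3:10 am \ B = 1:00 am-1:10 am.
4:10 am-8:40 am \ B = 8:20 am-8:40 am.

1:00 am-1:10 am, 8:20 am-8:40 am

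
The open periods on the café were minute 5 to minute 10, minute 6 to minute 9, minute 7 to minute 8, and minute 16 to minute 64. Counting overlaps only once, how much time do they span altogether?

53 minutes

Merged: minute 5 to minute 10, minute 16 to minute 64.
Lengths: 5 minutes + 48 minutes = 53 minutes.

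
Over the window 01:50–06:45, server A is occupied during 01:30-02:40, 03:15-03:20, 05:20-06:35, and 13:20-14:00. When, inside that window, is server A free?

After merging, the occupied span is 01:30-02:40, 03:15-03:20, 05:20-06:35, 13:20-14:00.
Uncovered inside 01:50-06:45: 02:40-03:15, 03:20-05:20, 06:35-06:45.

02:40-03:15, 03:20-05:20, 06:35-06:45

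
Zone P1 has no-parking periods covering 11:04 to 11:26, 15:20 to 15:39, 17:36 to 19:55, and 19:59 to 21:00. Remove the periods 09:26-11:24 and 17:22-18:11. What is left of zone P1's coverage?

11:04–11:26 with B removed leaves 11:24–11:26.
15:20–15:39 is untouched.
17:36–19:55 with B removed leaves 18:11–19:55.
19:59–21:00 is untouched.

11:24–11:26, 15:20–15:39, 18:11–19:55, 19:59–21:00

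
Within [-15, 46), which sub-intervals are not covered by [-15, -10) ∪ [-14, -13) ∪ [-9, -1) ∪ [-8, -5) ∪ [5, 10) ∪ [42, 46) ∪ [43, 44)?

The merged coverage is [-15, -10), [-9, -1), [5, 10), [42, 46).
Complement within [-15, 46): [-10, -9), [-1, 5), [10, 42).

[-10, -9) ∪ [-1, 5) ∪ [10, 42)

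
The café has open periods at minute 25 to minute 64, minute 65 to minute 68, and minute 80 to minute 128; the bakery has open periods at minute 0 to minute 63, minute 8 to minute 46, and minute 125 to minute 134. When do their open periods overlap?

Merge the second list: minute 0 to minute 63, minute 125 to minute 134.
minute 25 to minute 64 overlaps B on minute 25 to minute 63.
minute 65 to minute 68 falls entirely outside B.
minute 80 to minute 128 overlaps B on minute 125 to minute 128.

minute 25 to minute 63, minute 125 to minute 128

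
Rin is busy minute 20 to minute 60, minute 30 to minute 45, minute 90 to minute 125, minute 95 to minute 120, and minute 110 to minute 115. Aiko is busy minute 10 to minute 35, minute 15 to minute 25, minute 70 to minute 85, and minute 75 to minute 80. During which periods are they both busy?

minute 20 to minute 35

A, merged: minute 20 to minute 60, minute 90 to minute 125.
B, merged: minute 10 to minute 35, minute 70 to minute 85.
minute 20 to minute 60 overlaps B on minute 20 to minute 35.
minute 90 to minute 125 falls entirely outside B.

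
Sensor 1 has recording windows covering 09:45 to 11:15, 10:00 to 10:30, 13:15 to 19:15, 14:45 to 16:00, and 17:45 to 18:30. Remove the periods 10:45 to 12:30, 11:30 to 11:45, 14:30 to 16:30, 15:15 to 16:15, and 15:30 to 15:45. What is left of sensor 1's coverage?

09:45-10:45, 13:15-14:30, 16:30-19:15

Merge the first list: 09:45-11:15, 13:15-19:15.
Merge the second list: 10:45-12:30, 14:30-16:30.
09:45-11:15 minus B → 09:45-10:45.
13:15-19:15 minus B → 13:15-14:30, 16:30-19:15.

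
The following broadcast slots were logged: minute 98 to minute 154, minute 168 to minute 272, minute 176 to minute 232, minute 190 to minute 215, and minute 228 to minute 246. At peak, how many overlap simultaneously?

Sweep endpoints in order; track running count of active intervals.
Peak of 3 reached at minute 190.

3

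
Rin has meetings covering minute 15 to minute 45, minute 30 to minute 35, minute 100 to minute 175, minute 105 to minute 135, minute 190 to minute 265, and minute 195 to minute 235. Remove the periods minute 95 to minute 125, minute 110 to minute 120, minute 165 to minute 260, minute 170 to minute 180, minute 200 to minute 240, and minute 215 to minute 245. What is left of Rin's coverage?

minute 15 to minute 45, minute 125 to minute 165, minute 260 to minute 265

A, merged: minute 15 to minute 45, minute 100 to minute 175, minute 190 to minute 265.
B, merged: minute 95 to minute 125, minute 165 to minute 260.
minute 15 to minute 45: nothing removed.
minute 100 to minute 175 \ B = minute 125 to minute 165.
minute 190 to minute 265 \ B = minute 260 to minute 265.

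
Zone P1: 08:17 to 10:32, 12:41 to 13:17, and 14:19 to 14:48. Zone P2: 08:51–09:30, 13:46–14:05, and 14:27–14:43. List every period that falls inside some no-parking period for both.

08:17-10:32 overlaps B on 08:51-09:30.
12:41-13:17 falls entirely outside B.
14:19-14:48 overlaps B on 14:27-14:43.

08:51-09:30, 14:27-14:43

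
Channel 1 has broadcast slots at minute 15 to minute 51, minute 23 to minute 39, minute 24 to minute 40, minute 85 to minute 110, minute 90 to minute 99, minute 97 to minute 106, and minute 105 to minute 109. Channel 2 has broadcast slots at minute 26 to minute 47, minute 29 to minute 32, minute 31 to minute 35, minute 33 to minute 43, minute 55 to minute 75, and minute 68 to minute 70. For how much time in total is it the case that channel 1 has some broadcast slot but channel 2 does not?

40 minutes

First set merges to minute 15 to minute 51, minute 85 to minute 110.
Second set merges to minute 26 to minute 47, minute 55 to minute 75.
A \ B = minute 15 to minute 26, minute 47 to minute 51, minute 85 to minute 110.
Total: 11 minutes + 4 minutes + 25 minutes = 40 minutes.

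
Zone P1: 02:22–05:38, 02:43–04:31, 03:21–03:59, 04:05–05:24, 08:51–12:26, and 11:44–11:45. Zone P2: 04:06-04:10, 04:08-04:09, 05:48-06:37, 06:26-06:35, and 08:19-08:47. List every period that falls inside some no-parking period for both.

Merge the first list: 02:22-05:38, 08:51-12:26.
Merge the second list: 04:06-04:10, 05:48-06:37, 08:19-08:47.
02:22-05:38 meets the second set on 04:06-04:10.
08:51-12:26: no overlap with the second set.

04:06-04:10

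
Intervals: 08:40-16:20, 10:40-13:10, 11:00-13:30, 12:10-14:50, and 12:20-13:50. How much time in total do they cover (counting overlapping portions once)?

7 h 40 min

Merged: 08:40–16:20.
Length: 7 h 40 min.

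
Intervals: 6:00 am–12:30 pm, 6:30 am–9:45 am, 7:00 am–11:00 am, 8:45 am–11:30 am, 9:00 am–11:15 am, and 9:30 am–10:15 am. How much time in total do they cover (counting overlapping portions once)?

Merged: 6:00 am–12:30 pm.
Length: 6 h 30 min.

6 h 30 min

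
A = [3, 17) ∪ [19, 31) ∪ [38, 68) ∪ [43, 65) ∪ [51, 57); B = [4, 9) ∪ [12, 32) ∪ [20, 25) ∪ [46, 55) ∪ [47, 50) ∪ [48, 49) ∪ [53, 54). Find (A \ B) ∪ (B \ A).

First set merges to [3, 17), [19, 31), [38, 68).
Second set merges to [4, 9), [12, 32), [46, 55).
A \ B = [3, 4), [9, 12), [38, 46), [55, 68).
B \ A = [17, 19), [31, 32).
Union of the two gives the symmetric difference.

[3, 4) ∪ [9, 12) ∪ [17, 19) ∪ [31, 32) ∪ [38, 46) ∪ [55, 68)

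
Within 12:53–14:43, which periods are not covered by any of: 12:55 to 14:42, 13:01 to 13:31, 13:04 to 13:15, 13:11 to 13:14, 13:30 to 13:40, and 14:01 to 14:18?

12:53-12:55, 14:42-14:43

After merging, the occupied span is 12:55-14:42.
Uncovered inside 12:53-14:43: 12:53-12:55, 14:42-14:43.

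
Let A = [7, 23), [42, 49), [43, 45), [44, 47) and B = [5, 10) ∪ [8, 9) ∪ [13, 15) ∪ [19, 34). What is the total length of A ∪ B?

36

First set merges to [7, 23), [42, 49).
Second set merges to [5, 10), [13, 15), [19, 34).
A ∪ B = [5, 34), [42, 49).
Total: 29 + 7 = 36.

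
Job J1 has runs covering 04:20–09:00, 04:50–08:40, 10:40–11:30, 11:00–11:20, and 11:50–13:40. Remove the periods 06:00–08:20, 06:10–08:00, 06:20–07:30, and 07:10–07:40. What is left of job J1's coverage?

First set merges to 04:20-09:00, 10:40-11:30, 11:50-13:40.
Second set merges to 06:00-08:20.
04:20-09:00 with B removed leaves 04:20-06:00, 08:20-09:00.
10:40-11:30 is untouched.
11:50-13:40 is untouched.

04:20-06:00, 08:20-09:00, 10:40-11:30, 11:50-13:40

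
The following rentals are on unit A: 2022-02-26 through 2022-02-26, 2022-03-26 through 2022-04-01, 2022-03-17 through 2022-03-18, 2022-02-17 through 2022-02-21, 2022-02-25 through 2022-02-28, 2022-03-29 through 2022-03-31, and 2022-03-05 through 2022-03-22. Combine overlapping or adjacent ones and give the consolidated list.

Sort by start: 2022-02-17 through 2022-02-21, 2022-02-25 through 2022-02-28, 2022-02-26 through 2022-02-26, 2022-03-05 through 2022-03-22, 2022-03-17 through 2022-03-18, 2022-03-26 through 2022-04-01, 2022-03-29 through 2022-03-31.
2022-02-25 through 2022-02-28 is disjoint → start new block.
2022-02-26 through 2022-02-26 overlaps/touches 2022-02-25 through 2022-02-28 → extend to 2022-02-25 through 2022-02-28.
2022-03-05 through 2022-03-22 is disjoint → start new block.
2022-03-17 through 2022-03-18 overlaps/touches 2022-03-05 through 2022-03-22 → extend to 2022-03-05 through 2022-03-22.
2022-03-26 through 2022-04-01 is disjoint → start new block.
2022-03-29 through 2022-03-31 overlaps/touches 2022-03-26 through 2022-04-01 → extend to 2022-03-26 through 2022-04-01.

2022-02-17 through 2022-02-21, 2022-02-25 through 2022-02-28, 2022-03-05 through 2022-03-22, 2022-03-26 through 2022-04-01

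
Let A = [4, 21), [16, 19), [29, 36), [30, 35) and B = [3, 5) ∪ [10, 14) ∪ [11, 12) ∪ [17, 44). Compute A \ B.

Merge the first list: [4, 21), [29, 36).
Merge the second list: [3, 5), [10, 14), [17, 44).
[4, 21) minus B → [5, 10), [14, 17).
[29, 36): fully covered by B → removed.

[5, 10) ∪ [14, 17)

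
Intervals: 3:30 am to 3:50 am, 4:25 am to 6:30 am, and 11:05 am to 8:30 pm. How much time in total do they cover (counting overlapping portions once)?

11 h 50 min

Merged: 3:30 am–3:50 am, 4:25 am–6:30 am, 11:05 am–8:30 pm.
Lengths: 20 min + 2 h 5 min + 9 h 25 min = 11 h 50 min.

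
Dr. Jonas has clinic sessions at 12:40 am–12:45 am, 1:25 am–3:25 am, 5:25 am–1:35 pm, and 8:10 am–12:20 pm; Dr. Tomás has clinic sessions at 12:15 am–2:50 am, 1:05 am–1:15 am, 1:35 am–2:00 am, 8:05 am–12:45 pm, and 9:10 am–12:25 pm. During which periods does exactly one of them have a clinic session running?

12:15 am–12:40 am, 12:45 am–1:25 am, 2:50 am–3:25 am, 5:25 am–8:05 am, 12:45 pm–1:35 pm

Merge the first list: 12:40 am–12:45 am, 1:25 am–3:25 am, 5:25 am–1:35 pm.
Merge the second list: 12:15 am–2:50 am, 8:05 am–12:45 pm.
A but not B: 2:50 am–3:25 am, 5:25 am–8:05 am, 12:45 pm–1:35 pm.
B but not A: 12:15 am–12:40 am, 12:45 am–1:25 am.
Combining gives A △ B.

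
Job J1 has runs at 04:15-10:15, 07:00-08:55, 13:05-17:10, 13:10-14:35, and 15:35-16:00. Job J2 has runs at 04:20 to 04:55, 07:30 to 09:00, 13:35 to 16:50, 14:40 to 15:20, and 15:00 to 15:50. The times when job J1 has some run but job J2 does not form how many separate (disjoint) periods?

A, merged: 04:15–10:15, 13:05–17:10.
B, merged: 04:20–04:55, 07:30–09:00, 13:35–16:50.
A \ B = 04:15–04:20, 04:55–07:30, 09:00–10:15, 13:05–13:35, 16:50–17:10.
That is 5 disjoint pieces.

5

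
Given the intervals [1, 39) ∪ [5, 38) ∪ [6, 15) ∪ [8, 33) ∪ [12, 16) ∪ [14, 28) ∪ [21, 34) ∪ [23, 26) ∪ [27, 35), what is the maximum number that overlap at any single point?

Walk the sorted start/end points keeping a running depth.
The depth first hits 6 at 14.

6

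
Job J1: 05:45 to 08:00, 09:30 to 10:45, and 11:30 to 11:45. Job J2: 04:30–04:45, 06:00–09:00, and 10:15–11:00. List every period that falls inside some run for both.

05:45–08:00 ∩ B → 06:00–08:00.
09:30–10:45 ∩ B → 10:15–10:45.
11:30–11:45 meets no B interval.

06:00–08:00, 10:15–10:45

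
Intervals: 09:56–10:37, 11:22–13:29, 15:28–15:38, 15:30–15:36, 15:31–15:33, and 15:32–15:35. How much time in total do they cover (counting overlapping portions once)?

Merged: 09:56–10:37, 11:22–13:29, 15:28–15:38.
Lengths: 41 min + 2 h 7 min + 10 min = 2 h 58 min.

2 h 58 min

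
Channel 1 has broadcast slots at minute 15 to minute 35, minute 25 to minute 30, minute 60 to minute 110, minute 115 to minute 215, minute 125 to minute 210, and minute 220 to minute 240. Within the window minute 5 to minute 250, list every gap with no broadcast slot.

minute 5 to minute 15, minute 35 to minute 60, minute 110 to minute 115, minute 215 to minute 220, minute 240 to minute 250

The merged coverage is minute 15 to minute 35, minute 60 to minute 110, minute 115 to minute 215, minute 220 to minute 240.
Gaps within minute 5 to minute 250: minute 5 to minute 15, minute 35 to minute 60, minute 110 to minute 115, minute 215 to minute 220, minute 240 to minute 250.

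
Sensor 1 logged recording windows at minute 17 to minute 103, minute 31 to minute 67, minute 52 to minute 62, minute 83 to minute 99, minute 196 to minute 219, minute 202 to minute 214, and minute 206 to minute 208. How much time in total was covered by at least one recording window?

Merged: minute 17 to minute 103, minute 196 to minute 219.
Lengths: 86 minutes + 23 minutes = 109 minutes.

109 minutes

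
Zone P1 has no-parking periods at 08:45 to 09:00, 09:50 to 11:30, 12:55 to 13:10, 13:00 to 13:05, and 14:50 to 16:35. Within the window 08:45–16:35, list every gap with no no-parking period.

09:00-09:50, 11:30-12:55, 13:10-14:50

The merged coverage is 08:45-09:00, 09:50-11:30, 12:55-13:10, 14:50-16:35.
Gaps within 08:45-16:35: 09:00-09:50, 11:30-12:55, 13:10-14:50.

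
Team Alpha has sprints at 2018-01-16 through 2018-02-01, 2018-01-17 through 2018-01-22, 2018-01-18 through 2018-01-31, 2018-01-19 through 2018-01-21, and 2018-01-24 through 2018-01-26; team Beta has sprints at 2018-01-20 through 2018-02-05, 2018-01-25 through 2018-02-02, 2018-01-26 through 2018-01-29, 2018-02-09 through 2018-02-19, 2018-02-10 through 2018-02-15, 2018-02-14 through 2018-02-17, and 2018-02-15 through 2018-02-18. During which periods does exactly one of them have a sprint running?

A, merged: 2018-01-16 through 2018-02-01.
B, merged: 2018-01-20 through 2018-02-05, 2018-02-09 through 2018-02-19.
A \ B = 2018-01-16 through 2018-01-19.
B \ A = 2018-02-02 through 2018-02-05, 2018-02-09 through 2018-02-19.
Union of the two gives the symmetric difference.

2018-01-16 through 2018-01-19, 2018-02-02 through 2018-02-05, 2018-02-09 through 2018-02-19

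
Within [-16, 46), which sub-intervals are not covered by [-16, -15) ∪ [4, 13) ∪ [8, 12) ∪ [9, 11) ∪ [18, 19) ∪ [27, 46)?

[-15, 4) ∪ [13, 18) ∪ [19, 27)

The merged coverage is [-16, -15), [4, 13), [18, 19), [27, 46).
Complement within [-16, 46): [-15, 4), [13, 18), [19, 27).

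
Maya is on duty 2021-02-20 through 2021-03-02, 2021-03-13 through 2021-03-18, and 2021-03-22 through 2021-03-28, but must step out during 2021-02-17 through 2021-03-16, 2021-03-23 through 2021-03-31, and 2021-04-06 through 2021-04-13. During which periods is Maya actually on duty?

2021-03-17 through 2021-03-18, 2021-03-22 through 2021-03-22

2021-02-20 through 2021-03-02: entirely removed.
2021-03-13 through 2021-03-18 \ B = 2021-03-17 through 2021-03-18.
2021-03-22 through 2021-03-28 \ B = 2021-03-22 through 2021-03-22.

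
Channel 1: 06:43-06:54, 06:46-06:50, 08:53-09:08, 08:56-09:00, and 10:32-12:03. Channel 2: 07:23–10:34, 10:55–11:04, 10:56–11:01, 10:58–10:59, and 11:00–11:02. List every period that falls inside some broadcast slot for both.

08:53–09:08, 10:32–10:34, 10:55–11:04

Merge the first list: 06:43–06:54, 08:53–09:08, 10:32–12:03.
Merge the second list: 07:23–10:34, 10:55–11:04.
06:43–06:54 falls entirely outside B.
08:53–09:08 overlaps B on 08:53–09:08.
10:32–12:03 overlaps B on 10:32–10:34, 10:55–11:04.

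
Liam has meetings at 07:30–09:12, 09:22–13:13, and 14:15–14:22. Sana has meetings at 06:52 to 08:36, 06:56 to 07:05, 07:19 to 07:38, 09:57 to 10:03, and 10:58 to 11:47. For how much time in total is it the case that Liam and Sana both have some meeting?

2 h 1 min

Merge the second list: 06:52–08:36, 09:57–10:03, 10:58–11:47.
A ∩ B = 07:30–08:36, 09:57–10:03, 10:58–11:47.
Total: 1 h 6 min + 6 min + 49 min = 2 h 1 min.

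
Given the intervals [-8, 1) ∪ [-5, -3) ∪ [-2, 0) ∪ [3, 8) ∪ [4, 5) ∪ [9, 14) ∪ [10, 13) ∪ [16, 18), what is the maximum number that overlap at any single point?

Sweep endpoints in order; track running count of active intervals.
Peak of 2 reached at -5.

2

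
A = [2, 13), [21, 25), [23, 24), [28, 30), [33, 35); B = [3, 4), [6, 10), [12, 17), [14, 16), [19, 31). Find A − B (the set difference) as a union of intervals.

[2, 3) ∪ [4, 6) ∪ [10, 12) ∪ [33, 35)

A, merged: [2, 13), [21, 25), [28, 30), [33, 35).
B, merged: [3, 4), [6, 10), [12, 17), [19, 31).
[2, 13) with B removed leaves [2, 3), [4, 6), [10, 12).
[21, 25) lies entirely inside B → drops out.
[28, 30) lies entirely inside B → drops out.
[33, 35) is untouched.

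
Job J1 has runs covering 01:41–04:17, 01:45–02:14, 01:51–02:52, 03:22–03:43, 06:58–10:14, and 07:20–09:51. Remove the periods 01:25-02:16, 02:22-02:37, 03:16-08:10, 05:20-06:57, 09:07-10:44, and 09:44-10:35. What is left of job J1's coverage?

A, merged: 01:41–04:17, 06:58–10:14.
B, merged: 01:25–02:16, 02:22–02:37, 03:16–08:10, 09:07–10:44.
01:41–04:17 with B removed leaves 02:16–02:22, 02:37–03:16.
06:58–10:14 with B removed leaves 08:10–09:07.

02:16–02:22, 02:37–03:16, 08:10–09:07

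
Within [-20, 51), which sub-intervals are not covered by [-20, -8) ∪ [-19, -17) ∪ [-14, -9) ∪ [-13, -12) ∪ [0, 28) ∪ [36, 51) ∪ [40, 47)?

[-8, 0) ∪ [28, 36)

Covered (merged): [-20, -8), [0, 28), [36, 51).
Gaps within [-20, 51): [-8, 0), [28, 36).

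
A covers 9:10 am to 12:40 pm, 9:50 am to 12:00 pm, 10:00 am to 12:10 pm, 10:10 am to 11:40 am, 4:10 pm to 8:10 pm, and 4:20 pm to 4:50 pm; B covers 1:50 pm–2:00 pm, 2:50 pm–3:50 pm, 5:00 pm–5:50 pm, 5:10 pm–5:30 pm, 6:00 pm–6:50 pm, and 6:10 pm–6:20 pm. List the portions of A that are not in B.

First set merges to 9:10 am–12:40 pm, 4:10 pm–8:10 pm.
Second set merges to 1:50 pm–2:00 pm, 2:50 pm–3:50 pm, 5:00 pm–5:50 pm, 6:00 pm–6:50 pm.
9:10 am–12:40 pm: no B overlap → unchanged.
4:10 pm–8:10 pm minus B → 4:10 pm–5:00 pm, 5:50 pm–6:00 pm, 6:50 pm–8:10 pm.

9:10 am–12:40 pm, 4:10 pm–5:00 pm, 5:50 pm–6:00 pm, 6:50 pm–8:10 pm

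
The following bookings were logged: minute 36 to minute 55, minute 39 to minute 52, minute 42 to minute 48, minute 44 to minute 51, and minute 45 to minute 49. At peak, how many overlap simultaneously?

5

Walk the sorted start/end points keeping a running depth.
The depth first hits 5 at minute 45.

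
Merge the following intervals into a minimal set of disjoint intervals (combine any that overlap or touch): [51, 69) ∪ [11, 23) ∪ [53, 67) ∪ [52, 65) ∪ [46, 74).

[11, 23) ∪ [46, 74)

Sort by start: [11, 23), [46, 74), [51, 69), [52, 65), [53, 67).
[46, 74) is disjoint → start new block.
[51, 69) overlaps/touches [46, 74) → extend to [46, 74).
[52, 65) overlaps/touches [46, 74) → extend to [46, 74).
[53, 67) overlaps/touches [46, 74) → extend to [46, 74).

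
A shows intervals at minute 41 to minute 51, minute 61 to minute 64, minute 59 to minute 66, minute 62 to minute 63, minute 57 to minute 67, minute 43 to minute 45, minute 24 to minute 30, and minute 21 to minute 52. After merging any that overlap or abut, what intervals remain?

minute 21 to minute 52, minute 57 to minute 67

Sort by start: minute 21 to minute 52, minute 24 to minute 30, minute 41 to minute 51, minute 43 to minute 45, minute 57 to minute 67, minute 59 to minute 66, minute 61 to minute 64, minute 62 to minute 63.
minute 24 to minute 30 overlaps/touches minute 21 to minute 52 → extend to minute 21 to minute 52.
minute 41 to minute 51 overlaps/touches minute 21 to minute 52 → extend to minute 21 to minute 52.
minute 43 to minute 45 overlaps/touches minute 21 to minute 52 → extend to minute 21 to minute 52.
minute 57 to minute 67 is disjoint → start new block.
minute 59 to minute 66 overlaps/touches minute 57 to minute 67 → extend to minute 57 to minute 67.
minute 61 to minute 64 overlaps/touches minute 57 to minute 67 → extend to minute 57 to minute 67.
minute 62 to minute 63 overlaps/touches minute 57 to minute 67 → extend to minute 57 to minute 67.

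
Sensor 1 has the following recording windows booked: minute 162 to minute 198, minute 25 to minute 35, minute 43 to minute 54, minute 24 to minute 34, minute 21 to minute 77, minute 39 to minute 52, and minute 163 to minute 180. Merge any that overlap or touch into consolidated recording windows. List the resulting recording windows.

Sort by start: minute 21 to minute 77, minute 24 to minute 34, minute 25 to minute 35, minute 39 to minute 52, minute 43 to minute 54, minute 162 to minute 198, minute 163 to minute 180.
minute 24 to minute 34 overlaps/touches minute 21 to minute 77 → extend to minute 21 to minute 77.
minute 25 to minute 35 overlaps/touches minute 21 to minute 77 → extend to minute 21 to minute 77.
minute 39 to minute 52 overlaps/touches minute 21 to minute 77 → extend to minute 21 to minute 77.
minute 43 to minute 54 overlaps/touches minute 21 to minute 77 → extend to minute 21 to minute 77.
minute 162 to minute 198 is disjoint → start new block.
minute 163 to minute 180 overlaps/touches minute 162 to minute 198 → extend to minute 162 to minute 198.

minute 21 to minute 77, minute 162 to minute 198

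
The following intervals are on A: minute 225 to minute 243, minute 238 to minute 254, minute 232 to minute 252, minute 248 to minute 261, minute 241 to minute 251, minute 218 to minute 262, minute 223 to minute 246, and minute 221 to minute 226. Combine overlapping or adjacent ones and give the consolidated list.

Sort by start: minute 218 to minute 262, minute 221 to minute 226, minute 223 to minute 246, minute 225 to minute 243, minute 232 to minute 252, minute 238 to minute 254, minute 241 to minute 251, minute 248 to minute 261.
minute 221 to minute 226 overlaps/touches minute 218 to minute 262 → extend to minute 218 to minute 262.
minute 223 to minute 246 overlaps/touches minute 218 to minute 262 → extend to minute 218 to minute 262.
minute 225 to minute 243 overlaps/touches minute 218 to minute 262 → extend to minute 218 to minute 262.
minute 232 to minute 252 overlaps/touches minute 218 to minute 262 → extend to minute 218 to minute 262.
minute 238 to minute 254 overlaps/touches minute 218 to minute 262 → extend to minute 218 to minute 262.
minute 241 to minute 251 overlaps/touches minute 218 to minute 262 → extend to minute 218 to minute 262.
minute 248 to minute 261 overlaps/touches minute 218 to minute 262 → extend to minute 218 to minute 262.

minute 218 to minute 262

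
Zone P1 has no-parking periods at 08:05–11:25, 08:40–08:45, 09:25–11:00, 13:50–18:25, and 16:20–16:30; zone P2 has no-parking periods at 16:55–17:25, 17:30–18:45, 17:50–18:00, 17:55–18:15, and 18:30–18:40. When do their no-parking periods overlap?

16:55-17:25, 17:30-18:25

Merge the first list: 08:05-11:25, 13:50-18:25.
Merge the second list: 16:55-17:25, 17:30-18:45.
08:05-11:25 meets no B interval.
13:50-18:25 ∩ B → 16:55-17:25, 17:30-18:25.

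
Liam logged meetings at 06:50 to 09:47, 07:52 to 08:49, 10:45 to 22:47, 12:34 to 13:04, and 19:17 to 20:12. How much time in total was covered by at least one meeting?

14 h 59 min

Merged: 06:50–09:47, 10:45–22:47.
Lengths: 2 h 57 min + 12 h 2 min = 14 h 59 min.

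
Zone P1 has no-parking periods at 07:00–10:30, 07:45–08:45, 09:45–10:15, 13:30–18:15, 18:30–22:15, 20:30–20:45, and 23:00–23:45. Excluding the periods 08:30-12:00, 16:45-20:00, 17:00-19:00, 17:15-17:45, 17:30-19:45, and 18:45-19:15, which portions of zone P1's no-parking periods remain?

A, merged: 07:00-10:30, 13:30-18:15, 18:30-22:15, 23:00-23:45.
B, merged: 08:30-12:00, 16:45-20:00.
07:00-10:30 \ B = 07:00-08:30.
13:30-18:15 \ B = 13:30-16:45.
18:30-22:15 \ B = 20:00-22:15.
23:00-23:45: nothing removed.

07:00-08:30, 13:30-16:45, 20:00-22:15, 23:00-23:45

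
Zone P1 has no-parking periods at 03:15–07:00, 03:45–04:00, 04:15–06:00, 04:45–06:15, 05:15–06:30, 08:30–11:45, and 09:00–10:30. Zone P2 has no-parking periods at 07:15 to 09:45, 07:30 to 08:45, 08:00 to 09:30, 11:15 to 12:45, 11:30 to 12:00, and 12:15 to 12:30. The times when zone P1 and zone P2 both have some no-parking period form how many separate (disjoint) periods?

2

A, merged: 03:15–07:00, 08:30–11:45.
B, merged: 07:15–09:45, 11:15–12:45.
A ∩ B = 08:30–09:45, 11:15–11:45.
That is 2 disjoint pieces.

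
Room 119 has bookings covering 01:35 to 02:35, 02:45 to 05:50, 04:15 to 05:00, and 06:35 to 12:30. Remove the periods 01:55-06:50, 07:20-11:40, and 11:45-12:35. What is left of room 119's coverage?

01:35-01:55, 06:50-07:20, 11:40-11:45

First set merges to 01:35-02:35, 02:45-05:50, 06:35-12:30.
01:35-02:35 minus B → 01:35-01:55.
02:45-05:50: fully covered by B → removed.
06:35-12:30 minus B → 06:50-07:20, 11:40-11:45.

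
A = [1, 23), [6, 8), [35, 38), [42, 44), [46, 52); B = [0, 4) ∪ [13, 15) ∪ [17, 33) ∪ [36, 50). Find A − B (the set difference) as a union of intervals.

[4, 13) ∪ [15, 17) ∪ [35, 36) ∪ [50, 52)

Merge the first list: [1, 23), [35, 38), [42, 44), [46, 52).
[1, 23) with B removed leaves [4, 13), [15, 17).
[35, 38) with B removed leaves [35, 36).
[42, 44) lies entirely inside B → drops out.
[46, 52) with B removed leaves [50, 52).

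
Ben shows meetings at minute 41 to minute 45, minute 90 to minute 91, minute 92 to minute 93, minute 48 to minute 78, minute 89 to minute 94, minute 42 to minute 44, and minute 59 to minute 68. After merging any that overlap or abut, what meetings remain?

Sort by start: minute 41 to minute 45, minute 42 to minute 44, minute 48 to minute 78, minute 59 to minute 68, minute 89 to minute 94, minute 90 to minute 91, minute 92 to minute 93.
minute 42 to minute 44 overlaps/touches minute 41 to minute 45 → extend to minute 41 to minute 45.
minute 48 to minute 78 is disjoint → start new block.
minute 59 to minute 68 overlaps/touches minute 48 to minute 78 → extend to minute 48 to minute 78.
minute 89 to minute 94 is disjoint → start new block.
minute 90 to minute 91 overlaps/touches minute 89 to minute 94 → extend to minute 89 to minute 94.
minute 92 to minute 93 overlaps/touches minute 89 to minute 94 → extend to minute 89 to minute 94.

minute 41 to minute 45, minute 48 to minute 78, minute 89 to minute 94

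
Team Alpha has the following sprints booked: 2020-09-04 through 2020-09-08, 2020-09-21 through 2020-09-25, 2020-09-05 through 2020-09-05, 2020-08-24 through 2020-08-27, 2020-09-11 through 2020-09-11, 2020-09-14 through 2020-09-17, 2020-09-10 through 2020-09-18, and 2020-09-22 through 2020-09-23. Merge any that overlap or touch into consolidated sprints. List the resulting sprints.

2020-08-24 through 2020-08-27, 2020-09-04 through 2020-09-08, 2020-09-10 through 2020-09-18, 2020-09-21 through 2020-09-25

Sort by start: 2020-08-24 through 2020-08-27, 2020-09-04 through 2020-09-08, 2020-09-05 through 2020-09-05, 2020-09-10 through 2020-09-18, 2020-09-11 through 2020-09-11, 2020-09-14 through 2020-09-17, 2020-09-21 through 2020-09-25, 2020-09-22 through 2020-09-23.
2020-09-04 through 2020-09-08 is disjoint → start new block.
2020-09-05 through 2020-09-05 overlaps/touches 2020-09-04 through 2020-09-08 → extend to 2020-09-04 through 2020-09-08.
2020-09-10 through 2020-09-18 is disjoint → start new block.
2020-09-11 through 2020-09-11 overlaps/touches 2020-09-10 through 2020-09-18 → extend to 2020-09-10 through 2020-09-18.
2020-09-14 through 2020-09-17 overlaps/touches 2020-09-10 through 2020-09-18 → extend to 2020-09-10 through 2020-09-18.
2020-09-21 through 2020-09-25 is disjoint → start new block.
2020-09-22 through 2020-09-23 overlaps/touches 2020-09-21 through 2020-09-25 → extend to 2020-09-21 through 2020-09-25.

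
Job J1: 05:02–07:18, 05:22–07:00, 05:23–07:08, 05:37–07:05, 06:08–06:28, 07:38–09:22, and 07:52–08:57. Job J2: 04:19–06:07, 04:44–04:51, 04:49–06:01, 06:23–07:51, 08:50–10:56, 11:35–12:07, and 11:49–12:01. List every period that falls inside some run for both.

05:02–06:07, 06:23–07:18, 07:38–07:51, 08:50–09:22

A, merged: 05:02–07:18, 07:38–09:22.
B, merged: 04:19–06:07, 06:23–07:51, 08:50–10:56, 11:35–12:07.
05:02–07:18 meets the second set on 05:02–06:07, 06:23–07:18.
07:38–09:22 meets the second set on 07:38–07:51, 08:50–09:22.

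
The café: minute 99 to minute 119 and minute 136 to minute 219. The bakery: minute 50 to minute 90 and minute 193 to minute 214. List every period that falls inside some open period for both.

minute 193 to minute 214

minute 99 to minute 119 meets no B interval.
minute 136 to minute 219 ∩ B → minute 193 to minute 214.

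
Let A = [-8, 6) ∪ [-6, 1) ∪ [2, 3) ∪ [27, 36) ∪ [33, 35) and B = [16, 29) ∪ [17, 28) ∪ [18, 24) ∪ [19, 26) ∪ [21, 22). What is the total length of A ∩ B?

2

First set merges to [-8, 6), [27, 36).
Second set merges to [16, 29).
A ∩ B = [27, 29).
Total: 2.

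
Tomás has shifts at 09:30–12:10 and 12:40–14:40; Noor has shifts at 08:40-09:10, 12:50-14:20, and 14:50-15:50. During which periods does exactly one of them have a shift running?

Only in the first: 09:30–12:10, 12:40–12:50, 14:20–14:40.
Only in the second: 08:40–09:10, 14:50–15:50.
Together these are the periods covered by exactly one.

08:40–09:10, 09:30–12:10, 12:40–12:50, 14:20–14:40, 14:50–15:50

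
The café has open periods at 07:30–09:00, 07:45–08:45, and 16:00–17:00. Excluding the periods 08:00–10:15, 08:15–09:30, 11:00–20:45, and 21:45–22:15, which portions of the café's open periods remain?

First set merges to 07:30-09:00, 16:00-17:00.
Second set merges to 08:00-10:15, 11:00-20:45, 21:45-22:15.
07:30-09:00 \ B = 07:30-08:00.
16:00-17:00: entirely removed.

07:30-08:00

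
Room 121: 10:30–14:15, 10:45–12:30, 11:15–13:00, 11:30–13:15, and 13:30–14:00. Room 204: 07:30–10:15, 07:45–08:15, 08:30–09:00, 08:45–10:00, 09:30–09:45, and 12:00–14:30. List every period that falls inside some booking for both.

12:00–14:15

First set merges to 10:30–14:15.
Second set merges to 07:30–10:15, 12:00–14:30.
10:30–14:15 meets the second set on 12:00–14:15.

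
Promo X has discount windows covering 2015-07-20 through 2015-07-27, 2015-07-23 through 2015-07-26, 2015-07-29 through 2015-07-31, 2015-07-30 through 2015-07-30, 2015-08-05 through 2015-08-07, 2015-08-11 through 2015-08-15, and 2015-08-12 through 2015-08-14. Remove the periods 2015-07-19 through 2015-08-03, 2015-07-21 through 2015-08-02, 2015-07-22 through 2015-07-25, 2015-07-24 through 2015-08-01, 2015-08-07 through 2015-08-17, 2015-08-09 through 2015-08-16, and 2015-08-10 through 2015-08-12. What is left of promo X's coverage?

2015-08-05 through 2015-08-06

Merge the first list: 2015-07-20 through 2015-07-27, 2015-07-29 through 2015-07-31, 2015-08-05 through 2015-08-07, 2015-08-11 through 2015-08-15.
Merge the second list: 2015-07-19 through 2015-08-03, 2015-08-07 through 2015-08-17.
2015-07-20 through 2015-07-27 lies entirely inside B → drops out.
2015-07-29 through 2015-07-31 lies entirely inside B → drops out.
2015-08-05 through 2015-08-07 with B removed leaves 2015-08-05 through 2015-08-06.
2015-08-11 through 2015-08-15 lies entirely inside B → drops out.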